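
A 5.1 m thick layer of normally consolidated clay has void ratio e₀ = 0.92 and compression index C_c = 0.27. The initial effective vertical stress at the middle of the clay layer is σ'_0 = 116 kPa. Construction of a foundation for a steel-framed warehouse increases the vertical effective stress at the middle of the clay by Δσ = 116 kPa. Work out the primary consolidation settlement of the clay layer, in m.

S_c ≈ 0.216 m

Final effective stress: σ'_f = σ'_0 + Δσ = 116 + 116 = 232 kPa.
Normally consolidated clay, so the full stress increment lies on the virgin compression line:
S_c = C_c·H/(1+e₀)·log₁₀(σ'_f/σ'_0) = 0.27×5.1/(1+0.92)×log₁₀(232/116)
    = 0.71719 × 0.30103 = 0.2159 m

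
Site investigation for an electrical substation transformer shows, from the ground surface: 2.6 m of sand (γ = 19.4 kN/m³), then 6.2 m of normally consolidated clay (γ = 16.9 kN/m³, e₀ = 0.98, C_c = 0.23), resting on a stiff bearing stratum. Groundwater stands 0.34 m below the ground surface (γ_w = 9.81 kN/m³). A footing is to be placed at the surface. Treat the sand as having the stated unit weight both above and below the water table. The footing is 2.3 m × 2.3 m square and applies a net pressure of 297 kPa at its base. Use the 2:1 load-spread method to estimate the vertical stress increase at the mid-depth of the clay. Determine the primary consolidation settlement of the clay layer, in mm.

Mid-depth of clay below the ground surface: z = 2.6 + 6.2/2 = 5.7 m.
Total vertical stress at mid-clay: σ_v = 19.4×2.6 + 16.9×3.1 = 102.83 kPa.
Pore pressure: u = 9.81×(5.7 − 0.34) = 52.582 kPa.
Initial effective stress: σ'_0 = σ_v − u = 102.83 − 52.582 = 50.248 kPa.
Stress increase at mid-clay by the 2:1 spreading method:
Δσ = qBL/((B+z)(L+z)) = 297×2.3×2.3/((2.3+5.7)(2.3+5.7)) = 24.549 kPa
Final effective stress: σ'_f = σ'_0 + Δσ = 50.248 + 24.549 = 74.797 kPa.
Normally consolidated clay, so the full stress increment lies on the virgin compression line:
S_c = C_c·H/(1+e₀)·log₁₀(σ'_f/σ'_0) = 0.23×6.2/(1+0.98)×log₁₀(74.797/50.248)
    = 0.7202 × 0.17277 = 0.1244 m

S_c ≈ 124 mm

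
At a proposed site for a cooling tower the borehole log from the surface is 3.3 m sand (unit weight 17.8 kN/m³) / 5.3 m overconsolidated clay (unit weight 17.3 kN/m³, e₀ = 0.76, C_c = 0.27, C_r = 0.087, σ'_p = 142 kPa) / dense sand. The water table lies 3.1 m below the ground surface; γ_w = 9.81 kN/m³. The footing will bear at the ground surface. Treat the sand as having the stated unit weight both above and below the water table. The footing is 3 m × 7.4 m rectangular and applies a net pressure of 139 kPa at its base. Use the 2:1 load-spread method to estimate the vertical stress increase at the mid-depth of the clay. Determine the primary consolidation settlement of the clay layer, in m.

Mid-depth of clay below the ground surface: z = 3.3 + 5.3/2 = 5.95 m.
Total vertical stress at mid-clay: σ_v = 17.8×3.3 + 17.3×2.65 = 104.59 kPa.
Pore pressure: u = 9.81×(5.95 − 3.1) = 27.959 kPa.
Initial effective stress: σ'_0 = σ_v − u = 104.59 − 27.959 = 76.631 kPa.
Stress increase at mid-clay by the 2:1 spreading method:
Δσ = qBL/((B+z)(L+z)) = 139×3×7.4/((3+5.95)(7.4+5.95)) = 25.826 kPa
Final effective stress: σ'_f = 76.631 + 25.826 = 102.46 kPa.
σ'_f = 102.46 ≤ σ'_p = 142 kPa, so the clay remains overconsolidated and only the recompression index applies:
S_c = C_r·H/(1+e₀)·log₁₀(σ'_f/σ'_0) = 0.087×5.3/1.76×log₁₀(102.46/76.631)
    = 0.26199 × 0.12615 = 0.03305 m

S_c ≈ 0.0331 m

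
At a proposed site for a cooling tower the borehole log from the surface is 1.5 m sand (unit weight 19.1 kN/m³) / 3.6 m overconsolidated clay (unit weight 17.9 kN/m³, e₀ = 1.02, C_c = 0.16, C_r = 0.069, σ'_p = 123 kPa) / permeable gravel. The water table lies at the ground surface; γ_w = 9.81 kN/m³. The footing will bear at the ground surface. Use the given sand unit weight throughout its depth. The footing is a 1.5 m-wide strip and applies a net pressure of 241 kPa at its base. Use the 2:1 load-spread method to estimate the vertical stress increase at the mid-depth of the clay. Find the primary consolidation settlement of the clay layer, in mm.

S_c ≈ 69 mm

Mid-depth of clay below the ground surface: z = 1.5 + 3.6/2 = 3.3 m.
Total vertical stress at mid-clay: σ_v = 19.1×1.5 + 17.9×1.8 = 60.87 kPa.
Pore pressure: u = 9.81×(3.3 − 0) = 32.373 kPa.
Initial effective stress: σ'_0 = σ_v − u = 60.87 − 32.373 = 28.497 kPa.
Stress increase at mid-clay by the 2:1 spreading method:
Δσ = qB/(B+z) = 241×1.5/(1.5+3.3) = 75.312 kPa
Final effective stress: σ'_f = 28.497 + 75.312 = 103.81 kPa.
σ'_f = 103.81 ≤ σ'_p = 123 kPa, so the clay remains overconsolidated and only the recompression index applies:
S_c = C_r·H/(1+e₀)·log₁₀(σ'_f/σ'_0) = 0.069×3.6/2.02×log₁₀(103.81/28.497)
    = 0.12297 × 0.56144 = 0.06904 m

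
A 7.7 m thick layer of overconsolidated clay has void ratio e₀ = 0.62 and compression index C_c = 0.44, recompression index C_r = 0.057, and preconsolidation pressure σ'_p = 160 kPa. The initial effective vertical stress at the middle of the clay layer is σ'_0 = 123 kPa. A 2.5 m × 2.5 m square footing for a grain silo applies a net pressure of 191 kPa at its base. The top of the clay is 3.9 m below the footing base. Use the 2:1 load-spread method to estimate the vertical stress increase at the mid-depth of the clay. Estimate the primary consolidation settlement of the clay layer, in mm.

S_c ≈ 10.4 mm

Mid-depth of clay below the footing base: z = 3.9 + 7.7/2 = 7.75 m.
Stress increase at mid-clay by the 2:1 spreading method:
Δσ = qBL/((B+z)(L+z)) = 191×2.5×2.5/((2.5+7.75)(2.5+7.75)) = 11.362 kPa
Final effective stress: σ'_f = 123 + 11.362 = 134.36 kPa.
σ'_f = 134.36 ≤ σ'_p = 160 kPa, so the clay remains overconsolidated and only the recompression index applies:
S_c = C_r·H/(1+e₀)·log₁₀(σ'_f/σ'_0) = 0.057×7.7/1.62×log₁₀(134.36/123)
    = 0.27093 × 0.038365 = 0.01039 m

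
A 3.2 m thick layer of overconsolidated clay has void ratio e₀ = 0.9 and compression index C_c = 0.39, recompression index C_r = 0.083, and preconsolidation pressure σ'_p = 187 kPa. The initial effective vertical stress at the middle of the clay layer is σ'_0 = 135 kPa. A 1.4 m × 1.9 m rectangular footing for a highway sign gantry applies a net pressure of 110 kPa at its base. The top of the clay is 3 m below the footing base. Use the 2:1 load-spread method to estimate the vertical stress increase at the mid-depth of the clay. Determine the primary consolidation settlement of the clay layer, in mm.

Mid-depth of clay below the footing base: z = 3 + 3.2/2 = 4.6 m.
Stress increase at mid-clay by the 2:1 spreading method:
Δσ = qBL/((B+z)(L+z)) = 110×1.4×1.9/((1.4+4.6)(1.9+4.6)) = 7.5026 kPa
Final effective stress: σ'_f = 135 + 7.5026 = 142.5 kPa.
σ'_f = 142.5 ≤ σ'_p = 187 kPa, so the clay remains overconsolidated and only the recompression index applies:
S_c = C_r·H/(1+e₀)·log₁₀(σ'_f/σ'_0) = 0.083×3.2/1.9×log₁₀(142.5/135)
    = 0.13979 × 0.023481 = 0.003282 m

S_c ≈ 3.28 mm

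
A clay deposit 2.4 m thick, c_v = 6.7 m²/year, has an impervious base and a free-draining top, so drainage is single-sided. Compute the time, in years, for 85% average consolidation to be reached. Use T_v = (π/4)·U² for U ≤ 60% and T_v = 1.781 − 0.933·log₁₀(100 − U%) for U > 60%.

t ≈ 0.588 years

Drainage path length: H_d = H = 2.4 m (single drainage).
U > 60%: T_v = 1.781 − 0.933·log₁₀(100 − 85) = 0.68371.
t = T_v·H_d²/c_v = 0.68371×2.4²/6.7 = 0.5878 years.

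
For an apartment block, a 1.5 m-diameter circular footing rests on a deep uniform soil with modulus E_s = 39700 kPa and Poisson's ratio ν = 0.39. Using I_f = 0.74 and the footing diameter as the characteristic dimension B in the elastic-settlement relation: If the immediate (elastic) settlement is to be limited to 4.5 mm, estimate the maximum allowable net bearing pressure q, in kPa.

S_e = q·B·(1−ν²)/E_s · I_f  ⇒  q = S_e·E_s / (B·(1−ν²)·I_f).
q = 0.0045 × 39700 / (1.5 × 0.8479 × 0.74) = 189.8 kPa

q ≈ 190 kPa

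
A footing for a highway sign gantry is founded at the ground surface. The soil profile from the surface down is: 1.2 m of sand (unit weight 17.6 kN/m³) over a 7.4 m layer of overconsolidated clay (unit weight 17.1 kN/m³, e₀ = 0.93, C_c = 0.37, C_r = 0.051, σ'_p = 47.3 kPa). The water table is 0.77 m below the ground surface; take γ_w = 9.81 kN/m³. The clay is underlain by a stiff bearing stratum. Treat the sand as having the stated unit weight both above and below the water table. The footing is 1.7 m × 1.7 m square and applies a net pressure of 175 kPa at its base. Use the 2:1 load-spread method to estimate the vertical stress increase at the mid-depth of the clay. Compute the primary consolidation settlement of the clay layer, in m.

Mid-depth of clay below the ground surface: z = 1.2 + 7.4/2 = 4.9 m.
Total vertical stress at mid-clay: σ_v = 17.6×1.2 + 17.1×3.7 = 84.39 kPa.
Pore pressure: u = 9.81×(4.9 − 0.77) = 40.515 kPa.
Initial effective stress: σ'_0 = σ_v − u = 84.39 − 40.515 = 43.875 kPa.
Stress increase at mid-clay by the 2:1 spreading method:
Δσ = qBL/((B+z)(L+z)) = 175×1.7×1.7/((1.7+4.9)(1.7+4.9)) = 11.61 kPa
Final effective stress: σ'_f = 43.875 + 11.61 = 55.485 kPa.
σ'_f = 55.485 > σ'_p = 47.3 kPa, so the stress path crosses the preconsolidation pressure — recompression up to σ'_p, then virgin compression beyond:
S_c = H/(1+e₀)·[C_r·log₁₀(σ'_p/σ'_0) + C_c·log₁₀(σ'_f/σ'_p)]
    = 7.4/1.93 × [0.051×log₁₀(47.3/43.875) + 0.37×log₁₀(55.485/47.3)]
    = 3.8342 × [0.0016648 + 0.025646] = 0.1047 m

S_c ≈ 0.105 m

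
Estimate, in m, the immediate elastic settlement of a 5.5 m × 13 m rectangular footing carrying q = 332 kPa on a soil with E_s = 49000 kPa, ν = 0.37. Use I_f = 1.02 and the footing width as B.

S_e ≈ 0.0328 m

Immediate (elastic) settlement: S_e = q·B·(1−ν²)/E_s · I_f.
S_e = 332 × 5.5 × (1 − 0.37²) / 49000 × 1.02
    = 332 × 5.5 × 0.8631 / 49000 × 1.02
    = 0.03281 m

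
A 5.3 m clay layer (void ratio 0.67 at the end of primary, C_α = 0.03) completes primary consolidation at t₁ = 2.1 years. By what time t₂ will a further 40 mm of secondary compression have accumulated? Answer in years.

t₂ ≈ 5.53 years

S_s = C_α·H/(1+e_p)·log₁₀(t₂/t₁) ⇒ log₁₀(t₂/t₁) = S_s·(1+e_p)/(C_α·H).
log₁₀(t₂/t₁) = 0.04 × (1+0.67) / (0.03×5.3) = 0.4201
t₂ = t₁ × 10^0.4201 = 2.1 × 2.631 = 5.525 years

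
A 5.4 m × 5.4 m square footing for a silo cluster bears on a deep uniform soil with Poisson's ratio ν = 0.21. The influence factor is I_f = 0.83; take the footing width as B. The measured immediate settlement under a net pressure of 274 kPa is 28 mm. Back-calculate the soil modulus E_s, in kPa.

S_e = q·B·(1−ν²)/E_s · I_f  ⇒  E_s = q·B·(1−ν²)·I_f / S_e.
E_s = 274 × 5.4 × 0.9559 × 0.83 / 0.028 = 41930 kPa

E_s ≈ 41900 kPa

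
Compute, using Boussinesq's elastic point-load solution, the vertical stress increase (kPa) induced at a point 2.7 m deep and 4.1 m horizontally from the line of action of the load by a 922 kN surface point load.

Δσ_z ≈ 3.04 kPa

Boussinesq vertical stress below a point load on an elastic half-space:
Δσ_z = 3P/(2πz²) · [1 + (r/z)²]^(−5/2)
r/z = 4.1/2.7 = 1.5185; [1+(r/z)²]^(−5/2) = 0.050324.
Δσ_z = 3×922/(2π×2.7²) × 0.050324 = 60.387 × 0.050324 = 3.039 kPa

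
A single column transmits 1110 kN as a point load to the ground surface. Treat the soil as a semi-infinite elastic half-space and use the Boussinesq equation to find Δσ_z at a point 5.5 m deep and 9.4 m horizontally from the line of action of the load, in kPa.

Boussinesq vertical stress below a point load on an elastic half-space:
Δσ_z = 3P/(2πz²) · [1 + (r/z)²]^(−5/2)
r/z = 9.4/5.5 = 1.7091; [1+(r/z)²]^(−5/2) = 0.032848.
Δσ_z = 3×1110/(2π×5.5²) × 0.032848 = 17.52 × 0.032848 = 0.5755 kPa

Δσ_z ≈ 0.575 kPa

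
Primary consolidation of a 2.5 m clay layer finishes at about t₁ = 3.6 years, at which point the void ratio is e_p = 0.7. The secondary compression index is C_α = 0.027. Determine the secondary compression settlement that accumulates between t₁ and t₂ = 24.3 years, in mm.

S_s ≈ 32.9 mm

Secondary compression: S_s = C_α·H/(1+e_p)·log₁₀(t₂/t₁)
S_s = 0.027×2.5/(1+0.7)×log₁₀(24.3/3.6)
    = 0.03971 × 0.8293 = 0.03293 m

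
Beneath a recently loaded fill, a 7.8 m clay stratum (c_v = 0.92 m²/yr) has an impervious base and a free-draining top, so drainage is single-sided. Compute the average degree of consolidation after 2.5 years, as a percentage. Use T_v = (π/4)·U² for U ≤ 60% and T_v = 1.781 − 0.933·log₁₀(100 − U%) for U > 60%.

U ≈ 21.9 %

Drainage path length: H_d = H = 7.8 m (single drainage).
T_v = c_v·t/H_d² = 0.92×2.5/7.8² = 0.037804.
T_v = 0.037804 corresponds to the U ≤ 60% branch:
U = √(4T_v/π) = 0.2194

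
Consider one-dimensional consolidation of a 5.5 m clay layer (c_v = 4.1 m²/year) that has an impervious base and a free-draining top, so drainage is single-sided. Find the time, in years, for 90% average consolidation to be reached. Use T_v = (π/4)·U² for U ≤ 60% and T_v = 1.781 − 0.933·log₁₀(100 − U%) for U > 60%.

t ≈ 6.26 years

Drainage path length: H_d = H = 5.5 m (single drainage).
U > 60%: T_v = 1.781 − 0.933·log₁₀(100 − 90) = 0.848.
t = T_v·H_d²/c_v = 0.848×5.5²/4.1 = 6.257 years.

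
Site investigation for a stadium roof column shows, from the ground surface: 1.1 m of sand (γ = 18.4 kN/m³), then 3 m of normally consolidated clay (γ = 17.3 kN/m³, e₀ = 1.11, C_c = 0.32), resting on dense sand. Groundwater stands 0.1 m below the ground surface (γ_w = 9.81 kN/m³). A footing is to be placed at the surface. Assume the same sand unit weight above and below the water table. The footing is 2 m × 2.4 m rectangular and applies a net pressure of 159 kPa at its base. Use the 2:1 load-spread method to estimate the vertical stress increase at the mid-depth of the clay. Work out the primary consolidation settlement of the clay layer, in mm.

Mid-depth of clay below the ground surface: z = 1.1 + 3/2 = 2.6 m.
Total vertical stress at mid-clay: σ_v = 18.4×1.1 + 17.3×1.5 = 46.19 kPa.
Pore pressure: u = 9.81×(2.6 − 0.1) = 24.525 kPa.
Initial effective stress: σ'_0 = σ_v − u = 46.19 − 24.525 = 21.665 kPa.
Stress increase at mid-clay by the 2:1 spreading method:
Δσ = qBL/((B+z)(L+z)) = 159×2×2.4/((2+2.6)(2.4+2.6)) = 33.183 kPa
Final effective stress: σ'_f = σ'_0 + Δσ = 21.665 + 33.183 = 54.848 kPa.
Normally consolidated clay, so the full stress increment lies on the virgin compression line:
S_c = C_c·H/(1+e₀)·log₁₀(σ'_f/σ'_0) = 0.32×3/(1+1.11)×log₁₀(54.848/21.665)
    = 0.45498 × 0.4034 = 0.1835 m

S_c ≈ 184 mm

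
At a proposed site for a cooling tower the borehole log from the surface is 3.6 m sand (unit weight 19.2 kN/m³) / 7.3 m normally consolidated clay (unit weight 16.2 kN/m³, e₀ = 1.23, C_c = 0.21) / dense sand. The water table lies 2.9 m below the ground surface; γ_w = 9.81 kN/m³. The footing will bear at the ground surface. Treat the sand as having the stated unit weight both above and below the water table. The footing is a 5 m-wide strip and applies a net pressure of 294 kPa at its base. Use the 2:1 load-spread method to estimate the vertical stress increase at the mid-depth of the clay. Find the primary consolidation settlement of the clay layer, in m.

Mid-depth of clay below the ground surface: z = 3.6 + 7.3/2 = 7.25 m.
Total vertical stress at mid-clay: σ_v = 19.2×3.6 + 16.2×3.65 = 128.25 kPa.
Pore pressure: u = 9.81×(7.25 − 2.9) = 42.673 kPa.
Initial effective stress: σ'_0 = σ_v − u = 128.25 − 42.673 = 85.577 kPa.
Stress increase at mid-clay by the 2:1 spreading method:
Δσ = qB/(B+z) = 294×5/(5+7.25) = 120 kPa
Final effective stress: σ'_f = σ'_0 + Δσ = 85.577 + 120 = 205.58 kPa.
Normally consolidated clay, so the full stress increment lies on the virgin compression line:
S_c = C_c·H/(1+e₀)·log₁₀(σ'_f/σ'_0) = 0.21×7.3/(1+1.23)×log₁₀(205.58/85.577)
    = 0.68744 × 0.38062 = 0.2617 m

S_c ≈ 0.262 m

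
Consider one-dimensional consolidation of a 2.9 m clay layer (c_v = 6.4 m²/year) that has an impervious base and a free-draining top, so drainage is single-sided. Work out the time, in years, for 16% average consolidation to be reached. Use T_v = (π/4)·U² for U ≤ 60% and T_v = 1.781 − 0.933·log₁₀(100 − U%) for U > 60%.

Drainage path length: H_d = H = 2.9 m (single drainage).
U ≤ 60%: T_v = (π/4)·U² = (π/4)×0.16² = 0.020106.
t = T_v·H_d²/c_v = 0.020106×2.9²/6.4 = 0.02642 years.

t ≈ 0.0264 years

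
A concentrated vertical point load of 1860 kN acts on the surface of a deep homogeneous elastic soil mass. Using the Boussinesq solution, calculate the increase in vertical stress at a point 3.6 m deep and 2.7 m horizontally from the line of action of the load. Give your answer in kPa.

Boussinesq vertical stress below a point load on an elastic half-space:
Δσ_z = 3P/(2πz²) · [1 + (r/z)²]^(−5/2)
r/z = 2.7/3.6 = 0.75; [1+(r/z)²]^(−5/2) = 0.32768.
Δσ_z = 3×1860/(2π×3.6²) × 0.32768 = 68.525 × 0.32768 = 22.45 kPa

Δσ_z ≈ 22.5 kPa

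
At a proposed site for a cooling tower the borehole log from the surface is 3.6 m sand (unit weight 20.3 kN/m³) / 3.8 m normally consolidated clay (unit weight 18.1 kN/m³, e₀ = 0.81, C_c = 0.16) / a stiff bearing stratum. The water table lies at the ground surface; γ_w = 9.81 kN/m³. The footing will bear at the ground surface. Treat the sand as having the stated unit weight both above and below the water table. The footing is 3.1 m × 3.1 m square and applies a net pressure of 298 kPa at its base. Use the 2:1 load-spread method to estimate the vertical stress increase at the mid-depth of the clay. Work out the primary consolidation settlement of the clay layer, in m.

S_c ≈ 0.0794 m

Mid-depth of clay below the ground surface: z = 3.6 + 3.8/2 = 5.5 m.
Total vertical stress at mid-clay: σ_v = 20.3×3.6 + 18.1×1.9 = 107.47 kPa.
Pore pressure: u = 9.81×(5.5 − 0) = 53.955 kPa.
Initial effective stress: σ'_0 = σ_v − u = 107.47 − 53.955 = 53.515 kPa.
Stress increase at mid-clay by the 2:1 spreading method:
Δσ = qBL/((B+z)(L+z)) = 298×3.1×3.1/((3.1+5.5)(3.1+5.5)) = 38.721 kPa
Final effective stress: σ'_f = σ'_0 + Δσ = 53.515 + 38.721 = 92.236 kPa.
Normally consolidated clay, so the full stress increment lies on the virgin compression line:
S_c = C_c·H/(1+e₀)·log₁₀(σ'_f/σ'_0) = 0.16×3.8/(1+0.81)×log₁₀(92.236/53.515)
    = 0.33591 × 0.23642 = 0.07942 m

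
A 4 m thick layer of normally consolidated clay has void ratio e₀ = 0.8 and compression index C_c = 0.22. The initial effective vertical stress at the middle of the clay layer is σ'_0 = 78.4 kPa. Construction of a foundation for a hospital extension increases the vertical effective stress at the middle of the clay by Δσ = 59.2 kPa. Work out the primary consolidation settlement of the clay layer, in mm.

S_c ≈ 119 mm

Final effective stress: σ'_f = σ'_0 + Δσ = 78.4 + 59.2 = 137.6 kPa.
Normally consolidated clay, so the full stress increment lies on the virgin compression line:
S_c = C_c·H/(1+e₀)·log₁₀(σ'_f/σ'_0) = 0.22×4/(1+0.8)×log₁₀(137.6/78.4)
    = 0.48889 × 0.2443 = 0.1194 m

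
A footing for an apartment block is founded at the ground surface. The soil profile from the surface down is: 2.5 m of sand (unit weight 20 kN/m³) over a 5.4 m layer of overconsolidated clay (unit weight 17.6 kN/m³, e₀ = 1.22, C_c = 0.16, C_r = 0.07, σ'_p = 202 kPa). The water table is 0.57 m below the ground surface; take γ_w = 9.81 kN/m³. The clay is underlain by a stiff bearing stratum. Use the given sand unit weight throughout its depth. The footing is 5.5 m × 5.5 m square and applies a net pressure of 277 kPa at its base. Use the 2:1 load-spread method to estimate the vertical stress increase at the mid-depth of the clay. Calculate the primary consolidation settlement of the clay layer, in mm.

S_c ≈ 64.9 mm

Mid-depth of clay below the ground surface: z = 2.5 + 5.4/2 = 5.2 m.
Total vertical stress at mid-clay: σ_v = 20×2.5 + 17.6×2.7 = 97.52 kPa.
Pore pressure: u = 9.81×(5.2 − 0.57) = 45.42 kPa.
Initial effective stress: σ'_0 = σ_v − u = 97.52 − 45.42 = 52.1 kPa.
Stress increase at mid-clay by the 2:1 spreading method:
Δσ = qBL/((B+z)(L+z)) = 277×5.5×5.5/((5.5+5.2)(5.5+5.2)) = 73.188 kPa
Final effective stress: σ'_f = 52.1 + 73.188 = 125.29 kPa.
σ'_f = 125.29 ≤ σ'_p = 202 kPa, so the clay remains overconsolidated and only the recompression index applies:
S_c = C_r·H/(1+e₀)·log₁₀(σ'_f/σ'_0) = 0.07×5.4/2.22×log₁₀(125.29/52.1)
    = 0.17027 × 0.38108 = 0.06489 m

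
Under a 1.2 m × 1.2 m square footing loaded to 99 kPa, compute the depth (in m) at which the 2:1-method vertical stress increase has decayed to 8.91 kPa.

z ≈ 2.8 m

2:1 spreading — at depth z the loaded area has grown by z in each plan dimension:
qB²/(B+z)² = Δσ_z ⇒ z = B(√(q/Δσ_z) − 1) = 1.2×(√(99/8.91) − 1) = 2.8 m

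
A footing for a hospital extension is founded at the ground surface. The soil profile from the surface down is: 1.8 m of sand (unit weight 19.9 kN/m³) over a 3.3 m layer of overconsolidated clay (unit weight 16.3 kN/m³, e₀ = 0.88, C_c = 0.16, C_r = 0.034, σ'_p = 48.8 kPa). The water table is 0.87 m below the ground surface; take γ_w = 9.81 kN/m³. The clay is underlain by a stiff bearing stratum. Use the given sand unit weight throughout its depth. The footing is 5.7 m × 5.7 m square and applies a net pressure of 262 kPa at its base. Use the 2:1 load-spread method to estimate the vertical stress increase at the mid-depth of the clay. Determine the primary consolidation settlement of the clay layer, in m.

S_c ≈ 0.135 m

Mid-depth of clay below the ground surface: z = 1.8 + 3.3/2 = 3.45 m.
Total vertical stress at mid-clay: σ_v = 19.9×1.8 + 16.3×1.65 = 62.715 kPa.
Pore pressure: u = 9.81×(3.45 − 0.87) = 25.31 kPa.
Initial effective stress: σ'_0 = σ_v − u = 62.715 − 25.31 = 37.405 kPa.
Stress increase at mid-clay by the 2:1 spreading method:
Δσ = qBL/((B+z)(L+z)) = 262×5.7×5.7/((5.7+3.45)(5.7+3.45)) = 101.67 kPa
Final effective stress: σ'_f = 37.405 + 101.67 = 139.07 kPa.
σ'_f = 139.07 > σ'_p = 48.8 kPa, so the stress path crosses the preconsolidation pressure — recompression up to σ'_p, then virgin compression beyond:
S_c = H/(1+e₀)·[C_r·log₁₀(σ'_p/σ'_0) + C_c·log₁₀(σ'_f/σ'_p)]
    = 3.3/1.88 × [0.034×log₁₀(48.8/37.405) + 0.16×log₁₀(139.07/48.8)]
    = 1.7553 × [0.0039267 + 0.07277] = 0.1346 m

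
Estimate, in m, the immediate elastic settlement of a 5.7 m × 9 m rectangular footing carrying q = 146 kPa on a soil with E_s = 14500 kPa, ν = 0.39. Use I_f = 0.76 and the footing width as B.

Immediate (elastic) settlement: S_e = q·B·(1−ν²)/E_s · I_f.
S_e = 146 × 5.7 × (1 − 0.39²) / 14500 × 0.76
    = 146 × 5.7 × 0.8479 / 14500 × 0.76
    = 0.03698 m

S_e ≈ 0.037 m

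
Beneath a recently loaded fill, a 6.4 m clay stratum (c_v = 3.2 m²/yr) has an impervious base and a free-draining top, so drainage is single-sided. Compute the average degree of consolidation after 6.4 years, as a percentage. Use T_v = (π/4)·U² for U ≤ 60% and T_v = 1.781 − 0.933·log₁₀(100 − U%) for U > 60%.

Drainage path length: H_d = H = 6.4 m (single drainage).
T_v = c_v·t/H_d² = 3.2×6.4/6.4² = 0.5.
T_v = 0.5 corresponds to the U > 60% branch:
U = 1 − 10^((1.781 − T_v)/0.933)/100 = 0.764

U ≈ 76.4 %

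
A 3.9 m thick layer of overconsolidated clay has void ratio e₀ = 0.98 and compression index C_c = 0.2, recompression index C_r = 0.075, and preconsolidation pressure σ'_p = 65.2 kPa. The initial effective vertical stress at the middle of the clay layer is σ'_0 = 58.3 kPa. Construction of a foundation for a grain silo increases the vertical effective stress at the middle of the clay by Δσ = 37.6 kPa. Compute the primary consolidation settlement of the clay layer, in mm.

Final effective stress: σ'_f = 58.3 + 37.6 = 95.9 kPa.
σ'_f = 95.9 > σ'_p = 65.2 kPa, so the stress path crosses the preconsolidation pressure — recompression up to σ'_p, then virgin compression beyond:
S_c = H/(1+e₀)·[C_r·log₁₀(σ'_p/σ'_0) + C_c·log₁₀(σ'_f/σ'_p)]
    = 3.9/1.98 × [0.075×log₁₀(65.2/58.3) + 0.2×log₁₀(95.9/65.2)]
    = 1.9697 × [0.0036434 + 0.033514] = 0.07319 m

S_c ≈ 73.2 mm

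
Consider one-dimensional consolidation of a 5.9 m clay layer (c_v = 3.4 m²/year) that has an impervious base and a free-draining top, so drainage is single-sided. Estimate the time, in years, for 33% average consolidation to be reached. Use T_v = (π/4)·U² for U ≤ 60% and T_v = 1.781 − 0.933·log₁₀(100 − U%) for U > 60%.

t ≈ 0.876 years

Drainage path length: H_d = H = 5.9 m (single drainage).
U ≤ 60%: T_v = (π/4)·U² = (π/4)×0.33² = 0.08553.
t = T_v·H_d²/c_v = 0.08553×5.9²/3.4 = 0.8757 years.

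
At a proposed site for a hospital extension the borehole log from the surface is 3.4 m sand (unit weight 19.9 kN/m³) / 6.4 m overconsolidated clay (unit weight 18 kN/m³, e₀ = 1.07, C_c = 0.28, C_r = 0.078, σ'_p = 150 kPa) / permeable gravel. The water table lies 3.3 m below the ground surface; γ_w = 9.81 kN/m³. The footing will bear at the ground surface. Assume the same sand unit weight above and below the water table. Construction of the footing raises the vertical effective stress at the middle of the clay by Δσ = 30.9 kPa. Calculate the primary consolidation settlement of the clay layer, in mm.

Mid-depth of clay below the ground surface: z = 3.4 + 6.4/2 = 6.6 m.
Total vertical stress at mid-clay: σ_v = 19.9×3.4 + 18×3.2 = 125.26 kPa.
Pore pressure: u = 9.81×(6.6 − 3.3) = 32.373 kPa.
Initial effective stress: σ'_0 = σ_v − u = 125.26 − 32.373 = 92.887 kPa.
Final effective stress: σ'_f = 92.887 + 30.9 = 123.79 kPa.
σ'_f = 123.79 ≤ σ'_p = 150 kPa, so the clay remains overconsolidated and only the recompression index applies:
S_c = C_r·H/(1+e₀)·log₁₀(σ'_f/σ'_0) = 0.078×6.4/2.07×log₁₀(123.79/92.887)
    = 0.24116 × 0.12473 = 0.03008 m

S_c ≈ 30.1 mm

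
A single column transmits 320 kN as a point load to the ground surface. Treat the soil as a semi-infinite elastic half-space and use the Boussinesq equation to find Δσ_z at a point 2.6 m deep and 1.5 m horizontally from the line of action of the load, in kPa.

Δσ_z ≈ 11 kPa

Boussinesq vertical stress below a point load on an elastic half-space:
Δσ_z = 3P/(2πz²) · [1 + (r/z)²]^(−5/2)
r/z = 1.5/2.6 = 0.57692; [1+(r/z)²]^(−5/2) = 0.48759.
Δσ_z = 3×320/(2π×2.6²) × 0.48759 = 22.602 × 0.48759 = 11.02 kPa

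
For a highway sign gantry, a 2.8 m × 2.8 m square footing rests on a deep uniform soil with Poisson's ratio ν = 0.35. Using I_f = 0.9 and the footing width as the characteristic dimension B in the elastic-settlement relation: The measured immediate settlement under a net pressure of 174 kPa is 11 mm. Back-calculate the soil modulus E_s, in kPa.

S_e = q·B·(1−ν²)/E_s · I_f  ⇒  E_s = q·B·(1−ν²)·I_f / S_e.
E_s = 174 × 2.8 × 0.8775 × 0.9 / 0.011 = 34980 kPa

E_s ≈ 35000 kPa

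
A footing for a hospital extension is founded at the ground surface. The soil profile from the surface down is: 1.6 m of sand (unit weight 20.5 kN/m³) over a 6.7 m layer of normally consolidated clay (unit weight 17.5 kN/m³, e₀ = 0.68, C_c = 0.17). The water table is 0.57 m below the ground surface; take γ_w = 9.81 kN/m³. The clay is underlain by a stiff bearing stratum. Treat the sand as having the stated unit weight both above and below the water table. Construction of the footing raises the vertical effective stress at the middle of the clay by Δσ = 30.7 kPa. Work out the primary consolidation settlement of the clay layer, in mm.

S_c ≈ 144 mm

Mid-depth of clay below the ground surface: z = 1.6 + 6.7/2 = 4.95 m.
Total vertical stress at mid-clay: σ_v = 20.5×1.6 + 17.5×3.35 = 91.425 kPa.
Pore pressure: u = 9.81×(4.95 − 0.57) = 42.968 kPa.
Initial effective stress: σ'_0 = σ_v − u = 91.425 − 42.968 = 48.457 kPa.
Final effective stress: σ'_f = σ'_0 + Δσ = 48.457 + 30.7 = 79.157 kPa.
Normally consolidated clay, so the full stress increment lies on the virgin compression line:
S_c = C_c·H/(1+e₀)·log₁₀(σ'_f/σ'_0) = 0.17×6.7/(1+0.68)×log₁₀(79.157/48.457)
    = 0.67798 × 0.21313 = 0.1445 m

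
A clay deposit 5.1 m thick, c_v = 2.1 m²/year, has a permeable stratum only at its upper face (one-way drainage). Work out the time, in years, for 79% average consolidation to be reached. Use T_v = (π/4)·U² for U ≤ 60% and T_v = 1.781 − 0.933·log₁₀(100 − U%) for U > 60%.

Drainage path length: H_d = H = 5.1 m (single drainage).
U > 60%: T_v = 1.781 − 0.933·log₁₀(100 − 79) = 0.54737.
t = T_v·H_d²/c_v = 0.54737×5.1²/2.1 = 6.78 years.

t ≈ 6.78 years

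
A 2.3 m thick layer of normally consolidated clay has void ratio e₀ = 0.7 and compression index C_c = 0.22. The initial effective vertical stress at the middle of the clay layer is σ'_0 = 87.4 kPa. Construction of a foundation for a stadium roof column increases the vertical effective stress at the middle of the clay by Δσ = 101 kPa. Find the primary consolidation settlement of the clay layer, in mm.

Final effective stress: σ'_f = σ'_0 + Δσ = 87.4 + 101 = 188.4 kPa.
Normally consolidated clay, so the full stress increment lies on the virgin compression line:
S_c = C_c·H/(1+e₀)·log₁₀(σ'_f/σ'_0) = 0.22×2.3/(1+0.7)×log₁₀(188.4/87.4)
    = 0.29765 × 0.33357 = 0.09929 m

S_c ≈ 99.3 mm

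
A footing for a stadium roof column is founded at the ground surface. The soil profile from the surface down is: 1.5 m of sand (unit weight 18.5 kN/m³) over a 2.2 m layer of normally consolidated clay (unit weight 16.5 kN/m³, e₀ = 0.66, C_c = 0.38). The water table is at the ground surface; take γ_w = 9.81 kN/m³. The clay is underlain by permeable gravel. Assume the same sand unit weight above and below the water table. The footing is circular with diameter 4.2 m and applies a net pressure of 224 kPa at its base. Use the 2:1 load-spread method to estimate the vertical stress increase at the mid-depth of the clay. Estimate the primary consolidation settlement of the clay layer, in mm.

Mid-depth of clay below the ground surface: z = 1.5 + 2.2/2 = 2.6 m.
Total vertical stress at mid-clay: σ_v = 18.5×1.5 + 16.5×1.1 = 45.9 kPa.
Pore pressure: u = 9.81×(2.6 − 0) = 25.506 kPa.
Initial effective stress: σ'_0 = σ_v − u = 45.9 − 25.506 = 20.394 kPa.
Stress increase at mid-clay by the 2:1 spreading method:
Δσ ≈ qD²/(D+z)² = 224×4.2²/(4.2+2.6)² = 85.453 kPa
Final effective stress: σ'_f = σ'_0 + Δσ = 20.394 + 85.453 = 105.85 kPa.
Normally consolidated clay, so the full stress increment lies on the virgin compression line:
S_c = C_c·H/(1+e₀)·log₁₀(σ'_f/σ'_0) = 0.38×2.2/(1+0.66)×log₁₀(105.85/20.394)
    = 0.50361 × 0.71519 = 0.3602 m

S_c ≈ 360 mm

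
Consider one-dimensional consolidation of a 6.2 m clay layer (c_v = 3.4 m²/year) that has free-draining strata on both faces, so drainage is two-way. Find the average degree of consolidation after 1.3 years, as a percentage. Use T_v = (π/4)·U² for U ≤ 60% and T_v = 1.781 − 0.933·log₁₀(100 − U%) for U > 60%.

U ≈ 73.9 %

Drainage path length: H_d = H/2 = 3.1 m (double drainage).
T_v = c_v·t/H_d² = 3.4×1.3/3.1² = 0.45994.
T_v = 0.45994 corresponds to the U > 60% branch:
U = 1 − 10^((1.781 − T_v)/0.933)/100 = 0.7394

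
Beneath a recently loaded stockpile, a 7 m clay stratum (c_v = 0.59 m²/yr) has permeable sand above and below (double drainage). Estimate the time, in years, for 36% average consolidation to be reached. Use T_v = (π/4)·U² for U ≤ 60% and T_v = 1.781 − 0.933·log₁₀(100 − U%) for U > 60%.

t ≈ 2.11 years

Drainage path length: H_d = H/2 = 3.5 m (double drainage).
U ≤ 60%: T_v = (π/4)·U² = (π/4)×0.36² = 0.10179.
t = T_v·H_d²/c_v = 0.10179×3.5²/0.59 = 2.113 years.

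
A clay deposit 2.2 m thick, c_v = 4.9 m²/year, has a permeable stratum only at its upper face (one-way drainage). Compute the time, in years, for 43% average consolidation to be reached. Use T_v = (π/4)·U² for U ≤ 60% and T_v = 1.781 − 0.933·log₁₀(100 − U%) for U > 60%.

Drainage path length: H_d = H = 2.2 m (single drainage).
U ≤ 60%: T_v = (π/4)·U² = (π/4)×0.43² = 0.14522.
t = T_v·H_d²/c_v = 0.14522×2.2²/4.9 = 0.1434 years.

t ≈ 0.143 years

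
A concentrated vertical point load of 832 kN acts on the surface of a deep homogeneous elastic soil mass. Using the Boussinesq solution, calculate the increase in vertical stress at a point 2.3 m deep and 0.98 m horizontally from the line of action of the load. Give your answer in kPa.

Δσ_z ≈ 49.5 kPa

Boussinesq vertical stress below a point load on an elastic half-space:
Δσ_z = 3P/(2πz²) · [1 + (r/z)²]^(−5/2)
r/z = 0.98/2.3 = 0.42609; [1+(r/z)²]^(−5/2) = 0.65898.
Δσ_z = 3×832/(2π×2.3²) × 0.65898 = 75.095 × 0.65898 = 49.49 kPa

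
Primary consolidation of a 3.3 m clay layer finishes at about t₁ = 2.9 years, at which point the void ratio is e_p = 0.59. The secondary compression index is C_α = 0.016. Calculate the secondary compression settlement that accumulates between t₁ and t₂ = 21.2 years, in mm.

S_s ≈ 28.7 mm

Secondary compression: S_s = C_α·H/(1+e_p)·log₁₀(t₂/t₁)
S_s = 0.016×3.3/(1+0.59)×log₁₀(21.2/2.9)
    = 0.03321 × 0.8639 = 0.02869 m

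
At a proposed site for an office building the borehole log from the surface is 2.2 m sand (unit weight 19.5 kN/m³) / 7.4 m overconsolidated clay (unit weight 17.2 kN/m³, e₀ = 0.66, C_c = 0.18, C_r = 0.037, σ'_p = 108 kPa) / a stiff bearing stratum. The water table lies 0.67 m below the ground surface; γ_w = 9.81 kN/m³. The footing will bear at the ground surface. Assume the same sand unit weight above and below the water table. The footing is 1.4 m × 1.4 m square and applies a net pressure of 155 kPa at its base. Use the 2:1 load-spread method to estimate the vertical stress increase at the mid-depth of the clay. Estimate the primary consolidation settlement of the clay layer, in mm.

Mid-depth of clay below the ground surface: z = 2.2 + 7.4/2 = 5.9 m.
Total vertical stress at mid-clay: σ_v = 19.5×2.2 + 17.2×3.7 = 106.54 kPa.
Pore pressure: u = 9.81×(5.9 − 0.67) = 51.306 kPa.
Initial effective stress: σ'_0 = σ_v − u = 106.54 − 51.306 = 55.234 kPa.
Stress increase at mid-clay by the 2:1 spreading method:
Δσ = qBL/((B+z)(L+z)) = 155×1.4×1.4/((1.4+5.9)(1.4+5.9)) = 5.7009 kPa
Final effective stress: σ'_f = 55.234 + 5.7009 = 60.935 kPa.
σ'_f = 60.935 ≤ σ'_p = 108 kPa, so the clay remains overconsolidated and only the recompression index applies:
S_c = C_r·H/(1+e₀)·log₁₀(σ'_f/σ'_0) = 0.037×7.4/1.66×log₁₀(60.935/55.234)
    = 0.16494 × 0.04266 = 0.007036 m

S_c ≈ 7.04 mm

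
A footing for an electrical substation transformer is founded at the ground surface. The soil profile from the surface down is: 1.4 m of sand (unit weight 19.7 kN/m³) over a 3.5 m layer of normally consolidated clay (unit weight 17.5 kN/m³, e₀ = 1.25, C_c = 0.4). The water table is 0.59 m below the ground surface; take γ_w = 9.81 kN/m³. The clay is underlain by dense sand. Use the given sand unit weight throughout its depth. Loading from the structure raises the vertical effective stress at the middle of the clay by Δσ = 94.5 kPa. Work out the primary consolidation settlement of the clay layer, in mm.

S_c ≈ 365 mm

Mid-depth of clay below the ground surface: z = 1.4 + 3.5/2 = 3.15 m.
Total vertical stress at mid-clay: σ_v = 19.7×1.4 + 17.5×1.75 = 58.205 kPa.
Pore pressure: u = 9.81×(3.15 − 0.59) = 25.114 kPa.
Initial effective stress: σ'_0 = σ_v − u = 58.205 − 25.114 = 33.091 kPa.
Final effective stress: σ'_f = σ'_0 + Δσ = 33.091 + 94.5 = 127.59 kPa.
Normally consolidated clay, so the full stress increment lies on the virgin compression line:
S_c = C_c·H/(1+e₀)·log₁₀(σ'_f/σ'_0) = 0.4×3.5/(1+1.25)×log₁₀(127.59/33.091)
    = 0.62222 × 0.58611 = 0.3647 m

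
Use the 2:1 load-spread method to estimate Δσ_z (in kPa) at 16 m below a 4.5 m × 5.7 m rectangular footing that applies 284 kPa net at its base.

By the 2:1 method the load spreads at 1 horizontal : 2 vertical, so at depth z the loaded area has grown by z in each plan dimension:
Δσ = qBL/((B+z)(L+z)) = 284×4.5×5.7/((4.5+16)(5.7+16)) = 16.375 kPa

Δσ_z ≈ 16.4 kPa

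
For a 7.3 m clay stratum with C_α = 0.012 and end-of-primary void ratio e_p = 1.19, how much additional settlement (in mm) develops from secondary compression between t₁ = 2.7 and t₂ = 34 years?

S_s ≈ 44 mm

Secondary compression: S_s = C_α·H/(1+e_p)·log₁₀(t₂/t₁)
S_s = 0.012×7.3/(1+1.19)×log₁₀(34/2.7)
    = 0.04 × 1.1 = 0.044 m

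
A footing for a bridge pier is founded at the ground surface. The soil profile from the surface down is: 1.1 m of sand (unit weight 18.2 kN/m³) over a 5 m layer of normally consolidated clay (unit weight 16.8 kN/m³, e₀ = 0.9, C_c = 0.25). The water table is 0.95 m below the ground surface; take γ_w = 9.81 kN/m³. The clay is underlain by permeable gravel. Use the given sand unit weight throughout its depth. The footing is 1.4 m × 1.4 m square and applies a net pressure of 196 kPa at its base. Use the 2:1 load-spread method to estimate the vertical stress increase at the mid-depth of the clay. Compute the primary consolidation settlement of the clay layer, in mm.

S_c ≈ 102 mm

Mid-depth of clay below the ground surface: z = 1.1 + 5/2 = 3.6 m.
Total vertical stress at mid-clay: σ_v = 18.2×1.1 + 16.8×2.5 = 62.02 kPa.
Pore pressure: u = 9.81×(3.6 − 0.95) = 25.997 kPa.
Initial effective stress: σ'_0 = σ_v − u = 62.02 − 25.997 = 36.023 kPa.
Stress increase at mid-clay by the 2:1 spreading method:
Δσ = qBL/((B+z)(L+z)) = 196×1.4×1.4/((1.4+3.6)(1.4+3.6)) = 15.366 kPa
Final effective stress: σ'_f = σ'_0 + Δσ = 36.023 + 15.366 = 51.389 kPa.
Normally consolidated clay, so the full stress increment lies on the virgin compression line:
S_c = C_c·H/(1+e₀)·log₁₀(σ'_f/σ'_0) = 0.25×5/(1+0.9)×log₁₀(51.389/36.023)
    = 0.65789 × 0.15429 = 0.1015 m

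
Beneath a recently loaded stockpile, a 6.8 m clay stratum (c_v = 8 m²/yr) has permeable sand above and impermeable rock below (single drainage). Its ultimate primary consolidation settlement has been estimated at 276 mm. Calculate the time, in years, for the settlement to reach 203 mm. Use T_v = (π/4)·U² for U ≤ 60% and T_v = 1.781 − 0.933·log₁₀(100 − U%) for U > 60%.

t ≈ 2.62 years

Drainage path length: H_d = H = 6.8 m (single drainage).
U = S(t)/S_ult = 203/276 = 0.7355.
U > 60%: T_v = 1.781 − 0.933·log₁₀(100 − 73.551) = 0.45389.
t = T_v·H_d²/c_v = 0.45389×6.8²/8 = 2.623 years.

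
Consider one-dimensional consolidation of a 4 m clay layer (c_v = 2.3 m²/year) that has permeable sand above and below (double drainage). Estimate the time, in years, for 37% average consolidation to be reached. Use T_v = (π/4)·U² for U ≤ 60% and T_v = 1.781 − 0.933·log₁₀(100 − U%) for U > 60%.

Drainage path length: H_d = H/2 = 2 m (double drainage).
U ≤ 60%: T_v = (π/4)·U² = (π/4)×0.37² = 0.10752.
t = T_v·H_d²/c_v = 0.10752×2²/2.3 = 0.187 years.

t ≈ 0.187 years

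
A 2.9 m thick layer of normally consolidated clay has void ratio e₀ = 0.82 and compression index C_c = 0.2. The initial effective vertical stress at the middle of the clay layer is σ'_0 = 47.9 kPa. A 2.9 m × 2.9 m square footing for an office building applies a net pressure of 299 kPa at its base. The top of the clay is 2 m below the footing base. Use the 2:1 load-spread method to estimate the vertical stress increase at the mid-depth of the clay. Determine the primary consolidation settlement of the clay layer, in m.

S_c ≈ 0.115 m

Mid-depth of clay below the footing base: z = 2 + 2.9/2 = 3.45 m.
Stress increase at mid-clay by the 2:1 spreading method:
Δσ = qBL/((B+z)(L+z)) = 299×2.9×2.9/((2.9+3.45)(2.9+3.45)) = 62.362 kPa
Final effective stress: σ'_f = σ'_0 + Δσ = 47.9 + 62.362 = 110.26 kPa.
Normally consolidated clay, so the full stress increment lies on the virgin compression line:
S_c = C_c·H/(1+e₀)·log₁₀(σ'_f/σ'_0) = 0.2×2.9/(1+0.82)×log₁₀(110.26/47.9)
    = 0.31868 × 0.36208 = 0.1154 m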